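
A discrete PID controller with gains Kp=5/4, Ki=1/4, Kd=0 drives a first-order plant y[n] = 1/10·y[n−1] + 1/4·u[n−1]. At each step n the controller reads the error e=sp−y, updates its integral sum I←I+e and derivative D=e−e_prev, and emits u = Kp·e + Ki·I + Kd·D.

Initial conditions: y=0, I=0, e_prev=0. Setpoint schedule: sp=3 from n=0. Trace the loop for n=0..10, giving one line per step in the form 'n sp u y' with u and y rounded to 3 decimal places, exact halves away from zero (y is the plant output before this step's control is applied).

(exact arithmetic carried between steps; '≈' marks a value shown rounded to 6 d.p. or computed from one; I and e_prev carry over from the previous line; the table rounds u and y to 3 d.p., halves away from zero)
n=0: y=0, sp=3, e=sp−y=3; I=3, D=e−e_prev=3; u=5/4·3+1/4·3+0·3=4.5; next y=1/10·0+1/4·4.5=1.125
n=1: y=1.125, sp=3, e=sp−y=1.875; I=4.875, D=e−e_prev=-1.125; u=5/4·1.875+1/4·4.875+0·(-1.125)=3.5625; next y=1/10·1.125+1/4·3.5625=1.003125
n=2: y=1.003125, sp=3, e=sp−y=1.996875; I=6.871875, D=e−e_prev=0.121875; u=5/4·1.996875+1/4·6.871875+0·0.121875≈4.214063; next y=1/10·1.003125+1/4·4.214063≈1.153828
n=3: y≈1.153828, sp=3, e=sp−y≈1.846172; I≈8.718047, D=e−e_prev≈-0.150703; u=5/4·1.846172+1/4·8.718047+0·(-0.150703)≈4.487227; next y=1/10·1.153828+1/4·4.487227≈1.237189
n=4: y≈1.237189, sp=3, e=sp−y≈1.762811; I≈10.480857, D=e−e_prev≈-0.083361; u=5/4·1.762811+1/4·10.480857+0·(-0.083361)≈4.823728; next y=1/10·1.237189+1/4·4.823728≈1.329651
n=5: y≈1.329651, sp=3, e=sp−y≈1.670349; I≈12.151207, D=e−e_prev≈-0.092461; u=5/4·1.670349+1/4·12.151207+0·(-0.092461)≈5.125738; next y=1/10·1.329651+1/4·5.125738≈1.414400
n=6: y≈1.414400, sp=3, e=sp−y≈1.585600; I≈13.736807, D=e−e_prev≈-0.084749; u=5/4·1.585600+1/4·13.736807+0·(-0.084749)≈5.416202; next y=1/10·1.414400+1/4·5.416202≈1.495491
n=7: y≈1.495491, sp=3, e=sp−y≈1.504509; I≈15.241316, D=e−e_prev≈-0.081091; u=5/4·1.504509+1/4·15.241316+0·(-0.081091)≈5.690966; next y=1/10·1.495491+1/4·5.690966≈1.572291
n=8: y≈1.572291, sp=3, e=sp−y≈1.427709; I≈16.669026, D=e−e_prev≈-0.076800; u=5/4·1.427709+1/4·16.669026+0·(-0.076800)≈5.951893; next y=1/10·1.572291+1/4·5.951893≈1.645202
n=9: y≈1.645202, sp=3, e=sp−y≈1.354798; I≈18.023824, D=e−e_prev≈-0.072912; u=5/4·1.354798+1/4·18.023824+0·(-0.072912)≈6.199453; next y=1/10·1.645202+1/4·6.199453≈1.714383
n=10: y≈1.714383, sp=3, e=sp−y≈1.285617; I≈19.309440, D=e−e_prev≈-0.069181; u=5/4·1.285617+1/4·19.309440+0·(-0.069181)≈6.434381; next y=1/10·1.714383+1/4·6.434381≈1.780034

0 3 4.500 0.000
1 3 3.563 1.125
2 3 4.214 1.003
3 3 4.487 1.154
4 3 4.824 1.237
5 3 5.126 1.330
6 3 5.416 1.414
7 3 5.691 1.495
8 3 5.952 1.572
9 3 6.199 1.645
10 3 6.434 1.714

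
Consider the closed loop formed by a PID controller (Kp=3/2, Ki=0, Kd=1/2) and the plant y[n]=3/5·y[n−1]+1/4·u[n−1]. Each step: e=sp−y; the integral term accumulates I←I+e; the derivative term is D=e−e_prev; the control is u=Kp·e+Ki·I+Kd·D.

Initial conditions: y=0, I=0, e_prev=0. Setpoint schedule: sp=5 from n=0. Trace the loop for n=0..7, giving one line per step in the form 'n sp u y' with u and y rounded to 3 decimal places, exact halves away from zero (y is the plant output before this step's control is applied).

(exact arithmetic carried between steps; '≈' marks a value shown rounded to 6 d.p. or computed from one; I and e_prev carry over from the previous line; the table rounds u and y to 3 d.p., halves away from zero)
n=0: y=0, sp=5, e=sp−y=5; I=5, D=e−e_prev=5; u=3/2·5+0·5+1/2·5=10; next y=3/5·0+1/4·10=2.5
n=1: y=2.5, sp=5, e=sp−y=2.5; I=7.5, D=e−e_prev=-2.5; u=3/2·2.5+0·7.5+1/2·(-2.5)=2.5; next y=3/5·2.5+1/4·2.5=2.125
n=2: y=2.125, sp=5, e=sp−y=2.875; I=10.375, D=e−e_prev=0.375; u=3/2·2.875+0·10.375+1/2·0.375=4.5; next y=3/5·2.125+1/4·4.5=2.4
n=3: y=2.4, sp=5, e=sp−y=2.6; I=12.975, D=e−e_prev=-0.275; u=3/2·2.6+0·12.975+1/2·(-0.275)=3.7625; next y=3/5·2.4+1/4·3.7625=2.380625
n=4: y=2.380625, sp=5, e=sp−y=2.619375; I=15.594375, D=e−e_prev=0.019375; u=3/2·2.619375+0·15.594375+1/2·0.019375=3.93875; next y=3/5·2.380625+1/4·3.93875≈2.413063
n=5: y≈2.413063, sp=5, e=sp−y≈2.586938; I≈18.181313, D=e−e_prev≈-0.032438; u=3/2·2.586938+0·18.181313+1/2·(-0.032438)≈3.864188; next y=3/5·2.413063+1/4·3.864188≈2.413884
n=6: y≈2.413884, sp=5, e=sp−y≈2.586116; I≈20.767428, D=e−e_prev≈-0.000822; u=3/2·2.586116+0·20.767428+1/2·(-0.000822)≈3.878763; next y=3/5·2.413884+1/4·3.878763≈2.418021
n=7: y≈2.418021, sp=5, e=sp−y≈2.581979; I≈23.349407, D=e−e_prev≈-0.004137; u=3/2·2.581979+0·23.349407+1/2·(-0.004137)≈3.870900; next y=3/5·2.418021+1/4·3.870900≈2.418538

0 5 10.000 0.000
1 5 2.500 2.500
2 5 4.500 2.125
3 5 3.763 2.400
4 5 3.939 2.381
5 5 3.864 2.413
6 5 3.879 2.414
7 5 3.871 2.418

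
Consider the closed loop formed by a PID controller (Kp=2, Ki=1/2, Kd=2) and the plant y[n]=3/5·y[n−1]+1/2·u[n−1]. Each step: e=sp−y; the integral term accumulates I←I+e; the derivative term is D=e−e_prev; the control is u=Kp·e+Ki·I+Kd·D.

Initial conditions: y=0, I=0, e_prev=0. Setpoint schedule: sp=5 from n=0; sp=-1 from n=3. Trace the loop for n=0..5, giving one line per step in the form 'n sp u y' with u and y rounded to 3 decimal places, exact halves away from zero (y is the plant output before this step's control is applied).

(exact arithmetic carried between steps; '≈' marks a value shown rounded to 6 d.p. or computed from one; I and e_prev carry over from the previous line; the table rounds u and y to 3 d.p., halves away from zero)
n=0: y=0, sp=5, e=sp−y=5; I=5, D=e−e_prev=5; u=2·5+1/2·5+2·5=22.5; next y=3/5·0+1/2·22.5=11.25
n=1: y=11.25, sp=5, e=sp−y=-6.25; I=-1.25, D=e−e_prev=-11.25; u=2·(-6.25)+1/2·(-1.25)+2·(-11.25)=-35.625; next y=3/5·11.25+1/2·(-35.625)=-11.0625
n=2: y=-11.0625, sp=5, e=sp−y=16.0625; I=14.8125, D=e−e_prev=22.3125; u=2·16.0625+1/2·14.8125+2·22.3125=84.15625; next y=3/5·(-11.0625)+1/2·84.15625=35.440625
n=3: y=35.440625, sp=-1, e=sp−y=-36.440625; I=-21.628125, D=e−e_prev=-52.503125; u=2·(-36.440625)+1/2·(-21.628125)+2·(-52.503125)≈-188.701563; next y=3/5·35.440625+1/2·(-188.701563)≈-73.086406
n=4: y≈-73.086406, sp=-1, e=sp−y≈72.086406; I≈50.458281, D=e−e_prev≈108.527031; u=2·72.086406+1/2·50.458281+2·108.527031≈386.456016; next y=3/5·(-73.086406)+1/2·386.456016≈149.376164
n=5: y≈149.376164, sp=-1, e=sp−y≈-150.376164; I≈-99.917883, D=e−e_prev≈-222.462570; u=2·(-150.376164)+1/2·(-99.917883)+2·(-222.462570)≈-795.636410; next y=3/5·149.376164+1/2·(-795.636410)≈-308.192507

0 5 22.500 0.000
1 5 -35.625 11.250
2 5 84.156 -11.063
3 -1 -188.702 35.441
4 -1 386.456 -73.086
5 -1 -795.636 149.376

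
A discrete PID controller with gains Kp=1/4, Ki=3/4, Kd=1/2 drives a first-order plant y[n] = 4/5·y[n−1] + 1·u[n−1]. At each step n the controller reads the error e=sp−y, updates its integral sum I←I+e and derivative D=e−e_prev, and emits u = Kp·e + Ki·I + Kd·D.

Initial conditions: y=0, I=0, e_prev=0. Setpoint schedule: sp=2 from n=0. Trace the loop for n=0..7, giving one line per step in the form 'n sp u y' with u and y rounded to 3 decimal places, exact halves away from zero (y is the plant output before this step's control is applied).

0 2 3.000 0.000
1 2 -1.000 3.000
2 2 2.150 1.400
3 2 -1.005 3.270
4 2 1.466 1.611
5 2 -0.787 2.755
6 2 1.226 1.416
7 2 -0.420 2.359

(exact arithmetic carried between steps; '≈' marks a value shown rounded to 6 d.p. or computed from one; I and e_prev carry over from the previous line; the table rounds u and y to 3 d.p., halves away from zero)
n=0: y=0, sp=2, e=sp−y=2; I=2, D=e−e_prev=2; u=1/4·2+3/4·2+1/2·2=3; next y=4/5·0+1·3=3
n=1: y=3, sp=2, e=sp−y=-1; I=1, D=e−e_prev=-3; u=1/4·(-1)+3/4·1+1/2·(-3)=-1; next y=4/5·3+1·(-1)=1.4
n=2: y=1.4, sp=2, e=sp−y=0.6; I=1.6, D=e−e_prev=1.6; u=1/4·0.6+3/4·1.6+1/2·1.6=2.15; next y=4/5·1.4+1·2.15=3.27
n=3: y=3.27, sp=2, e=sp−y=-1.27; I=0.33, D=e−e_prev=-1.87; u=1/4·(-1.27)+3/4·0.33+1/2·(-1.87)=-1.005; next y=4/5·3.27+1·(-1.005)=1.611
n=4: y=1.611, sp=2, e=sp−y=0.389; I=0.719, D=e−e_prev=1.659; u=1/4·0.389+3/4·0.719+1/2·1.659=1.466; next y=4/5·1.611+1·1.466=2.7548
n=5: y=2.7548, sp=2, e=sp−y=-0.7548; I=-0.0358, D=e−e_prev=-1.1438; u=1/4·(-0.7548)+3/4·(-0.0358)+1/2·(-1.1438)=-0.78745; next y=4/5·2.7548+1·(-0.78745)=1.41639
n=6: y=1.41639, sp=2, e=sp−y=0.58361; I=0.54781, D=e−e_prev=1.33841; u=1/4·0.58361+3/4·0.54781+1/2·1.33841=1.225965; next y=4/5·1.41639+1·1.225965=2.359077
n=7: y=2.359077, sp=2, e=sp−y=-0.359077; I=0.188733, D=e−e_prev=-0.942687; u=1/4·(-0.359077)+3/4·0.188733+1/2·(-0.942687)=-0.419563; next y=4/5·2.359077+1·(-0.419563)≈1.467699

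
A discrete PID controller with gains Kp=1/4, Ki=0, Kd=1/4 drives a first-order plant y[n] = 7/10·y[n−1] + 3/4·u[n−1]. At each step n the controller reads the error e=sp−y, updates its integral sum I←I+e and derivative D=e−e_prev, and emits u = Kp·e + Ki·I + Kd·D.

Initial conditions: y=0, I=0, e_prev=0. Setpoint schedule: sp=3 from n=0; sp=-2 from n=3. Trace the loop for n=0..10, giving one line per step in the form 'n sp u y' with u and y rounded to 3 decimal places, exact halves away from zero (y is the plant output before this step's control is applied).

0 3 1.500 0.000
1 3 0.188 1.125
2 3 0.567 0.928
3 -2 -2.056 1.075
4 -2 0.163 -0.789
5 -2 -0.482 -0.430
6 -2 -0.276 -0.663
7 -2 -0.330 -0.671
8 -2 -0.309 -0.717
9 -2 -0.312 -0.734
10 -2 -0.309 -0.748

(exact arithmetic carried between steps; '≈' marks a value shown rounded to 6 d.p. or computed from one; I and e_prev carry over from the previous line; the table rounds u and y to 3 d.p., halves away from zero)
n=0: y=0, sp=3, e=sp−y=3; I=3, D=e−e_prev=3; u=1/4·3+0·3+1/4·3=1.5; next y=7/10·0+3/4·1.5=1.125
n=1: y=1.125, sp=3, e=sp−y=1.875; I=4.875, D=e−e_prev=-1.125; u=1/4·1.875+0·4.875+1/4·(-1.125)=0.1875; next y=7/10·1.125+3/4·0.1875=0.928125
n=2: y=0.928125, sp=3, e=sp−y=2.071875; I=6.946875, D=e−e_prev=0.196875; u=1/4·2.071875+0·6.946875+1/4·0.196875≈0.567188; next y=7/10·0.928125+3/4·0.567188≈1.075078
n=3: y≈1.075078, sp=-2, e=sp−y≈-3.075078; I≈3.871797, D=e−e_prev≈-5.146953; u=1/4·(-3.075078)+0·3.871797+1/4·(-5.146953)≈-2.055508; next y=7/10·1.075078+3/4·(-2.055508)≈-0.789076
n=4: y≈-0.789076, sp=-2, e=sp−y≈-1.210924; I≈2.660873, D=e−e_prev≈1.864154; u=1/4·(-1.210924)+0·2.660873+1/4·1.864154≈0.163308; next y=7/10·(-0.789076)+3/4·0.163308≈-0.429873
n=5: y≈-0.429873, sp=-2, e=sp−y≈-1.570127; I≈1.090746, D=e−e_prev≈-0.359204; u=1/4·(-1.570127)+0·1.090746+1/4·(-0.359204)≈-0.482333; next y=7/10·(-0.429873)+3/4·(-0.482333)≈-0.662660
n=6: y≈-0.662660, sp=-2, e=sp−y≈-1.337340; I≈-0.246594, D=e−e_prev≈0.232788; u=1/4·(-1.337340)+0·(-0.246594)+1/4·0.232788≈-0.276138; next y=7/10·(-0.662660)+3/4·(-0.276138)≈-0.670966
n=7: y≈-0.670966, sp=-2, e=sp−y≈-1.329034; I≈-1.575628, D=e−e_prev≈0.008305; u=1/4·(-1.329034)+0·(-1.575628)+1/4·0.008305≈-0.330182; next y=7/10·(-0.670966)+3/4·(-0.330182)≈-0.717313
n=8: y≈-0.717313, sp=-2, e=sp−y≈-1.282687; I≈-2.858316, D=e−e_prev≈0.046347; u=1/4·(-1.282687)+0·(-2.858316)+1/4·0.046347≈-0.309085; next y=7/10·(-0.717313)+3/4·(-0.309085)≈-0.733933
n=9: y≈-0.733933, sp=-2, e=sp−y≈-1.266067; I≈-4.124383, D=e−e_prev≈0.016620; u=1/4·(-1.266067)+0·(-4.124383)+1/4·0.016620≈-0.312362; next y=7/10·(-0.733933)+3/4·(-0.312362)≈-0.748024
n=10: y≈-0.748024, sp=-2, e=sp−y≈-1.251976; I≈-5.376359, D=e−e_prev≈0.014092; u=1/4·(-1.251976)+0·(-5.376359)+1/4·0.014092≈-0.309471; next y=7/10·(-0.748024)+3/4·(-0.309471)≈-0.755720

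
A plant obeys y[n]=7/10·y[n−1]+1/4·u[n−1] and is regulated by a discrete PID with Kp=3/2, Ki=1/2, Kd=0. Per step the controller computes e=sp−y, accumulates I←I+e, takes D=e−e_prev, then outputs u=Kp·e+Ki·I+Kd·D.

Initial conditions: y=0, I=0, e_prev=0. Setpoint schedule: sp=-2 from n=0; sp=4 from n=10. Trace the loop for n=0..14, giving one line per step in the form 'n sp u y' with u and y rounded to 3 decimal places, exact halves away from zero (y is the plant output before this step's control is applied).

0 -2 -4.000 0.000
1 -2 -3.000 -1.000
2 -2 -2.600 -1.450
3 -2 -2.445 -1.665
4 -2 -2.389 -1.777
5 -2 -2.372 -1.841
6 -2 -2.370 -1.882
7 -2 -2.373 -1.910
8 -2 -2.378 -1.930
9 -2 -2.382 -1.946
10 4 9.615 -1.957
11 4 6.612 1.034
12 4 5.409 2.376
13 4 4.942 3.016
14 4 4.773 3.347

(exact arithmetic carried between steps; '≈' marks a value shown rounded to 6 d.p. or computed from one; I and e_prev carry over from the previous line; the table rounds u and y to 3 d.p., halves away from zero)
n=0: y=0, sp=-2, e=sp−y=-2; I=-2, D=e−e_prev=-2; u=3/2·(-2)+1/2·(-2)+0·(-2)=-4; next y=7/10·0+1/4·(-4)=-1
n=1: y=-1, sp=-2, e=sp−y=-1; I=-3, D=e−e_prev=1; u=3/2·(-1)+1/2·(-3)+0·1=-3; next y=7/10·(-1)+1/4·(-3)=-1.45
n=2: y=-1.45, sp=-2, e=sp−y=-0.55; I=-3.55, D=e−e_prev=0.45; u=3/2·(-0.55)+1/2·(-3.55)+0·0.45=-2.6; next y=7/10·(-1.45)+1/4·(-2.6)=-1.665
n=3: y=-1.665, sp=-2, e=sp−y=-0.335; I=-3.885, D=e−e_prev=0.215; u=3/2·(-0.335)+1/2·(-3.885)+0·0.215=-2.445; next y=7/10·(-1.665)+1/4·(-2.445)=-1.77675
n=4: y=-1.77675, sp=-2, e=sp−y=-0.22325; I=-4.10825, D=e−e_prev=0.11175; u=3/2·(-0.22325)+1/2·(-4.10825)+0·0.11175=-2.389; next y=7/10·(-1.77675)+1/4·(-2.389)=-1.840975
n=5: y=-1.840975, sp=-2, e=sp−y=-0.159025; I=-4.267275, D=e−e_prev=0.064225; u=3/2·(-0.159025)+1/2·(-4.267275)+0·0.064225=-2.372175; next y=7/10·(-1.840975)+1/4·(-2.372175)≈-1.881726
n=6: y≈-1.881726, sp=-2, e=sp−y≈-0.118274; I≈-4.385549, D=e−e_prev≈0.040751; u=3/2·(-0.118274)+1/2·(-4.385549)+0·0.040751≈-2.370185; next y=7/10·(-1.881726)+1/4·(-2.370185)≈-1.909755
n=7: y≈-1.909755, sp=-2, e=sp−y≈-0.090245; I≈-4.475794, D=e−e_prev≈0.028028; u=3/2·(-0.090245)+1/2·(-4.475794)+0·0.028028≈-2.373265; next y=7/10·(-1.909755)+1/4·(-2.373265)≈-1.930145
n=8: y≈-1.930145, sp=-2, e=sp−y≈-0.069855; I≈-4.545650, D=e−e_prev≈0.020390; u=3/2·(-0.069855)+1/2·(-4.545650)+0·0.020390≈-2.377608; next y=7/10·(-1.930145)+1/4·(-2.377608)≈-1.945503
n=9: y≈-1.945503, sp=-2, e=sp−y≈-0.054497; I≈-4.600146, D=e−e_prev≈0.015359; u=3/2·(-0.054497)+1/2·(-4.600146)+0·0.015359≈-2.381818; next y=7/10·(-1.945503)+1/4·(-2.381818)≈-1.957307
n=10: y≈-1.957307, sp=4, e=sp−y≈5.957307; I≈1.357160, D=e−e_prev≈6.011804; u=3/2·5.957307+1/2·1.357160+0·6.011804≈9.614540; next y=7/10·(-1.957307)+1/4·9.614540≈1.033520
n=11: y≈1.033520, sp=4, e=sp−y≈2.966480; I≈4.323640, D=e−e_prev≈-2.990827; u=3/2·2.966480+1/2·4.323640+0·(-2.990827)≈6.611540; next y=7/10·1.033520+1/4·6.611540≈2.376349
n=12: y≈2.376349, sp=4, e=sp−y≈1.623651; I≈5.947291, D=e−e_prev≈-1.342829; u=3/2·1.623651+1/2·5.947291+0·(-1.342829)≈5.409122; next y=7/10·2.376349+1/4·5.409122≈3.015725
n=13: y≈3.015725, sp=4, e=sp−y≈0.984275; I≈6.931566, D=e−e_prev≈-0.639376; u=3/2·0.984275+1/2·6.931566+0·(-0.639376)≈4.942196; next y=7/10·3.015725+1/4·4.942196≈3.346556
n=14: y≈3.346556, sp=4, e=sp−y≈0.653444; I≈7.585010, D=e−e_prev≈-0.330832; u=3/2·0.653444+1/2·7.585010+0·(-0.330832)≈4.772670; next y=7/10·3.346556+1/4·4.772670≈3.535757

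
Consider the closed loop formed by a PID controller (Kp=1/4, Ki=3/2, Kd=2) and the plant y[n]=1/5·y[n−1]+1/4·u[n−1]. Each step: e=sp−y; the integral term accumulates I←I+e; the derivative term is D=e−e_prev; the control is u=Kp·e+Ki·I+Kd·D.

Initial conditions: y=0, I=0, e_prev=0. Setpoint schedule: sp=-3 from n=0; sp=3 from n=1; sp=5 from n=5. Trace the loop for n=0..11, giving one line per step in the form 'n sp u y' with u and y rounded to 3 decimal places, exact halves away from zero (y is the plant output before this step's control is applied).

(exact arithmetic carried between steps; '≈' marks a value shown rounded to 6 d.p. or computed from one; I and e_prev carry over from the previous line; the table rounds u and y to 3 d.p., halves away from zero)
n=0: y=0, sp=-3, e=sp−y=-3; I=-3, D=e−e_prev=-3; u=1/4·(-3)+3/2·(-3)+2·(-3)=-11.25; next y=1/5·0+1/4·(-11.25)=-2.8125
n=1: y=-2.8125, sp=3, e=sp−y=5.8125; I=2.8125, D=e−e_prev=8.8125; u=1/4·5.8125+3/2·2.8125+2·8.8125=23.296875; next y=1/5·(-2.8125)+1/4·23.296875≈5.261719
n=2: y≈5.261719, sp=3, e=sp−y≈-2.261719; I≈0.550781, D=e−e_prev≈-8.074219; u=1/4·(-2.261719)+3/2·0.550781+2·(-8.074219)≈-15.887695; next y=1/5·5.261719+1/4·(-15.887695)≈-2.919580
n=3: y≈-2.919580, sp=3, e=sp−y≈5.919580; I≈6.470361, D=e−e_prev≈8.181299; u=1/4·5.919580+3/2·6.470361+2·8.181299≈27.548035; next y=1/5·(-2.919580)+1/4·27.548035≈6.303093
n=4: y≈6.303093, sp=3, e=sp−y≈-3.303093; I≈3.167269, D=e−e_prev≈-9.222673; u=1/4·(-3.303093)+3/2·3.167269+2·(-9.222673)≈-14.520216; next y=1/5·6.303093+1/4·(-14.520216)≈-2.369435
n=5: y≈-2.369435, sp=5, e=sp−y≈7.369435; I≈10.536704, D=e−e_prev≈10.672528; u=1/4·7.369435+3/2·10.536704+2·10.672528≈38.992471; next y=1/5·(-2.369435)+1/4·38.992471≈9.274231
n=6: y≈9.274231, sp=5, e=sp−y≈-4.274231; I≈6.262473, D=e−e_prev≈-11.643666; u=1/4·(-4.274231)+3/2·6.262473+2·(-11.643666)≈-14.962180; next y=1/5·9.274231+1/4·(-14.962180)≈-1.885699
n=7: y≈-1.885699, sp=5, e=sp−y≈6.885699; I≈13.148172, D=e−e_prev≈11.159929; u=1/4·6.885699+3/2·13.148172+2·11.159929≈43.763542; next y=1/5·(-1.885699)+1/4·43.763542≈10.563746
n=8: y≈10.563746, sp=5, e=sp−y≈-5.563746; I≈7.584426, D=e−e_prev≈-12.449444; u=1/4·(-5.563746)+3/2·7.584426+2·(-12.449444)≈-14.913186; next y=1/5·10.563746+1/4·(-14.913186)≈-1.615547
n=9: y≈-1.615547, sp=5, e=sp−y≈6.615547; I≈14.199974, D=e−e_prev≈12.179293; u=1/4·6.615547+3/2·14.199974+2·12.179293≈47.312433; next y=1/5·(-1.615547)+1/4·47.312433≈11.504999
n=10: y≈11.504999, sp=5, e=sp−y≈-6.504999; I≈7.694975, D=e−e_prev≈-13.120546; u=1/4·(-6.504999)+3/2·7.694975+2·(-13.120546)≈-16.324880; next y=1/5·11.504999+1/4·(-16.324880)≈-1.780220
n=11: y≈-1.780220, sp=5, e=sp−y≈6.780220; I≈14.475195, D=e−e_prev≈13.285219; u=1/4·6.780220+3/2·14.475195+2·13.285219≈49.978286; next y=1/5·(-1.780220)+1/4·49.978286≈12.138527

0 -3 -11.250 0.000
1 3 23.297 -2.813
2 3 -15.888 5.262
3 3 27.548 -2.920
4 3 -14.520 6.303
5 5 38.992 -2.369
6 5 -14.962 9.274
7 5 43.764 -1.886
8 5 -14.913 10.564
9 5 47.312 -1.616
10 5 -16.325 11.505
11 5 49.978 -1.780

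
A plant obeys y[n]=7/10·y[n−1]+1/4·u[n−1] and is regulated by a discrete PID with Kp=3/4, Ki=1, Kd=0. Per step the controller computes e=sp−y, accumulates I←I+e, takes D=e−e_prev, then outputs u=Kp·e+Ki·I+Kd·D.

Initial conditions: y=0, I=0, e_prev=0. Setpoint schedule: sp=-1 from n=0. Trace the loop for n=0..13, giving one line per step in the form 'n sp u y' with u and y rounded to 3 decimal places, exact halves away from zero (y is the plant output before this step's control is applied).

0 -1 -1.750 0.000
1 -1 -1.984 -0.438
2 -1 -1.908 -0.802
3 -1 -1.692 -1.039
4 -1 -1.459 -1.150
5 -1 -1.274 -1.170
6 -1 -1.161 -1.137
7 -1 -1.113 -1.086
8 -1 -1.110 -1.039
9 -1 -1.131 -1.005
10 -1 -1.159 -0.986
11 -1 -1.184 -0.980
12 -1 -1.200 -0.982
13 -1 -1.209 -0.987

(exact arithmetic carried between steps; '≈' marks a value shown rounded to 6 d.p. or computed from one; I and e_prev carry over from the previous line; the table rounds u and y to 3 d.p., halves away from zero)
n=0: y=0, sp=-1, e=sp−y=-1; I=-1, D=e−e_prev=-1; u=3/4·(-1)+1·(-1)+0·(-1)=-1.75; next y=7/10·0+1/4·(-1.75)=-0.4375
n=1: y=-0.4375, sp=-1, e=sp−y=-0.5625; I=-1.5625, D=e−e_prev=0.4375; u=3/4·(-0.5625)+1·(-1.5625)+0·0.4375=-1.984375; next y=7/10·(-0.4375)+1/4·(-1.984375)≈-0.802344
n=2: y≈-0.802344, sp=-1, e=sp−y≈-0.197656; I≈-1.760156, D=e−e_prev≈0.364844; u=3/4·(-0.197656)+1·(-1.760156)+0·0.364844≈-1.908398; next y=7/10·(-0.802344)+1/4·(-1.908398)≈-1.038740
n=3: y≈-1.038740, sp=-1, e=sp−y≈0.038740; I≈-1.721416, D=e−e_prev≈0.236396; u=3/4·0.038740+1·(-1.721416)+0·0.236396≈-1.692361; next y=7/10·(-1.038740)+1/4·(-1.692361)≈-1.150208
n=4: y≈-1.150208, sp=-1, e=sp−y≈0.150208; I≈-1.571208, D=e−e_prev≈0.111468; u=3/4·0.150208+1·(-1.571208)+0·0.111468≈-1.458551; next y=7/10·(-1.150208)+1/4·(-1.458551)≈-1.169784
n=5: y≈-1.169784, sp=-1, e=sp−y≈0.169784; I≈-1.401424, D=e−e_prev≈0.019575; u=3/4·0.169784+1·(-1.401424)+0·0.019575≈-1.274086; next y=7/10·(-1.169784)+1/4·(-1.274086)≈-1.137370
n=6: y≈-1.137370, sp=-1, e=sp−y≈0.137370; I≈-1.264054, D=e−e_prev≈-0.032414; u=3/4·0.137370+1·(-1.264054)+0·(-0.032414)≈-1.161026; next y=7/10·(-1.137370)+1/4·(-1.161026)≈-1.086416
n=7: y≈-1.086416, sp=-1, e=sp−y≈0.086416; I≈-1.177638, D=e−e_prev≈-0.050954; u=3/4·0.086416+1·(-1.177638)+0·(-0.050954)≈-1.112826; next y=7/10·(-1.086416)+1/4·(-1.112826)≈-1.038698
n=8: y≈-1.038698, sp=-1, e=sp−y≈0.038698; I≈-1.138941, D=e−e_prev≈-0.047718; u=3/4·0.038698+1·(-1.138941)+0·(-0.047718)≈-1.109917; next y=7/10·(-1.038698)+1/4·(-1.109917)≈-1.004568
n=9: y≈-1.004568, sp=-1, e=sp−y≈0.004568; I≈-1.134373, D=e−e_prev≈-0.034130; u=3/4·0.004568+1·(-1.134373)+0·(-0.034130)≈-1.130947; next y=7/10·(-1.004568)+1/4·(-1.130947)≈-0.985934
n=10: y≈-0.985934, sp=-1, e=sp−y≈-0.014066; I≈-1.148439, D=e−e_prev≈-0.018633; u=3/4·(-0.014066)+1·(-1.148439)+0·(-0.018633)≈-1.158988; next y=7/10·(-0.985934)+1/4·(-1.158988)≈-0.979901
n=11: y≈-0.979901, sp=-1, e=sp−y≈-0.020099; I≈-1.168538, D=e−e_prev≈-0.006033; u=3/4·(-0.020099)+1·(-1.168538)+0·(-0.006033)≈-1.183612; next y=7/10·(-0.979901)+1/4·(-1.183612)≈-0.981834
n=12: y≈-0.981834, sp=-1, e=sp−y≈-0.018166; I≈-1.186704, D=e−e_prev≈0.001933; u=3/4·(-0.018166)+1·(-1.186704)+0·0.001933≈-1.200329; next y=7/10·(-0.981834)+1/4·(-1.200329)≈-0.987366
n=13: y≈-0.987366, sp=-1, e=sp−y≈-0.012634; I≈-1.199338, D=e−e_prev≈0.005532; u=3/4·(-0.012634)+1·(-1.199338)+0·0.005532≈-1.208814; next y=7/10·(-0.987366)+1/4·(-1.208814)≈-0.993360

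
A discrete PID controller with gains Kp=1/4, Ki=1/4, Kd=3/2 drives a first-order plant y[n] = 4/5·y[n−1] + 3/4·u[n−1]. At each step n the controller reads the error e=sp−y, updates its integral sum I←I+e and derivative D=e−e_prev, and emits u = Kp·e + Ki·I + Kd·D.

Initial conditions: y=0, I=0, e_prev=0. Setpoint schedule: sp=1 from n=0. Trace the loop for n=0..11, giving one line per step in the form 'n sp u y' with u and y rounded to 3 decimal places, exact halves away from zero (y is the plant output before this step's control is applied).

(exact arithmetic carried between steps; '≈' marks a value shown rounded to 6 d.p. or computed from one; I and e_prev carry over from the previous line; the table rounds u and y to 3 d.p., halves away from zero)
n=0: y=0, sp=1, e=sp−y=1; I=1, D=e−e_prev=1; u=1/4·1+1/4·1+3/2·1=2; next y=4/5·0+3/4·2=1.5
n=1: y=1.5, sp=1, e=sp−y=-0.5; I=0.5, D=e−e_prev=-1.5; u=1/4·(-0.5)+1/4·0.5+3/2·(-1.5)=-2.25; next y=4/5·1.5+3/4·(-2.25)=-0.4875
n=2: y=-0.4875, sp=1, e=sp−y=1.4875; I=1.9875, D=e−e_prev=1.9875; u=1/4·1.4875+1/4·1.9875+3/2·1.9875=3.85; next y=4/5·(-0.4875)+3/4·3.85=2.4975
n=3: y=2.4975, sp=1, e=sp−y=-1.4975; I=0.49, D=e−e_prev=-2.985; u=1/4·(-1.4975)+1/4·0.49+3/2·(-2.985)=-4.729375; next y=4/5·2.4975+3/4·(-4.729375)≈-1.549031
n=4: y≈-1.549031, sp=1, e=sp−y≈2.549031; I≈3.039031, D=e−e_prev≈4.046531; u=1/4·2.549031+1/4·3.039031+3/2·4.046531≈7.466813; next y=4/5·(-1.549031)+3/4·7.466813≈4.360884
n=5: y≈4.360884, sp=1, e=sp−y≈-3.360884; I≈-0.321853, D=e−e_prev≈-5.909916; u=1/4·(-3.360884)+1/4·(-0.321853)+3/2·(-5.909916)≈-9.785558; next y=4/5·4.360884+3/4·(-9.785558)≈-3.850461
n=6: y≈-3.850461, sp=1, e=sp−y≈4.850461; I≈4.528608, D=e−e_prev≈8.211345; u=1/4·4.850461+1/4·4.528608+3/2·8.211345≈14.661785; next y=4/5·(-3.850461)+3/4·14.661785≈7.915970
n=7: y≈7.915970, sp=1, e=sp−y≈-6.915970; I≈-2.387362, D=e−e_prev≈-11.766431; u=1/4·(-6.915970)+1/4·(-2.387362)+3/2·(-11.766431)≈-19.975479; next y=4/5·7.915970+3/4·(-19.975479)≈-8.648834
n=8: y≈-8.648834, sp=1, e=sp−y≈9.648834; I≈7.261471, D=e−e_prev≈16.564804; u=1/4·9.648834+1/4·7.261471+3/2·16.564804≈29.074782; next y=4/5·(-8.648834)+3/4·29.074782≈14.887019
n=9: y≈14.887019, sp=1, e=sp−y≈-13.887019; I≈-6.625548, D=e−e_prev≈-23.535853; u=1/4·(-13.887019)+1/4·(-6.625548)+3/2·(-23.535853)≈-40.431921; next y=4/5·14.887019+3/4·(-40.431921)≈-18.414325
n=10: y≈-18.414325, sp=1, e=sp−y≈19.414325; I≈12.788777, D=e−e_prev≈33.301345; u=1/4·19.414325+1/4·12.788777+3/2·33.301345≈58.002793; next y=4/5·(-18.414325)+3/4·58.002793≈28.770634
n=11: y≈28.770634, sp=1, e=sp−y≈-27.770634; I≈-14.981857, D=e−e_prev≈-47.184960; u=1/4·(-27.770634)+1/4·(-14.981857)+3/2·(-47.184960)≈-81.465563; next y=4/5·28.770634+3/4·(-81.465563)≈-38.082664

0 1 2.000 0.000
1 1 -2.250 1.500
2 1 3.850 -0.488
3 1 -4.729 2.498
4 1 7.467 -1.549
5 1 -9.786 4.361
6 1 14.662 -3.850
7 1 -19.975 7.916
8 1 29.075 -8.649
9 1 -40.432 14.887
10 1 58.003 -18.414
11 1 -81.466 28.771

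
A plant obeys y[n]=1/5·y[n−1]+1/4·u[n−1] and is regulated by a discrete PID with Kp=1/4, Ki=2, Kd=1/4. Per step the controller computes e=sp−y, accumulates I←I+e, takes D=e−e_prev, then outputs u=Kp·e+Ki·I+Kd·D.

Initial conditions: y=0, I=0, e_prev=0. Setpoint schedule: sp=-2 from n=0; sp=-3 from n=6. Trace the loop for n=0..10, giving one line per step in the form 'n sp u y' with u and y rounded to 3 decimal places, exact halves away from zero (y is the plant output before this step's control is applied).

0 -2 -5.000 0.000
1 -2 -5.375 -1.250
2 -2 -6.328 -1.594
3 -2 -6.459 -1.901
4 -2 -6.499 -1.995
5 -2 -6.461 -2.024
6 -3 -8.930 -2.020
7 -3 -9.098 -2.636
8 -3 -9.566 -2.802
9 -3 -9.628 -2.952
10 -3 -9.648 -2.997

(exact arithmetic carried between steps; '≈' marks a value shown rounded to 6 d.p. or computed from one; I and e_prev carry over from the previous line; the table rounds u and y to 3 d.p., halves away from zero)
n=0: y=0, sp=-2, e=sp−y=-2; I=-2, D=e−e_prev=-2; u=1/4·(-2)+2·(-2)+1/4·(-2)=-5; next y=1/5·0+1/4·(-5)=-1.25
n=1: y=-1.25, sp=-2, e=sp−y=-0.75; I=-2.75, D=e−e_prev=1.25; u=1/4·(-0.75)+2·(-2.75)+1/4·1.25=-5.375; next y=1/5·(-1.25)+1/4·(-5.375)=-1.59375
n=2: y=-1.59375, sp=-2, e=sp−y=-0.40625; I=-3.15625, D=e−e_prev=0.34375; u=1/4·(-0.40625)+2·(-3.15625)+1/4·0.34375=-6.328125; next y=1/5·(-1.59375)+1/4·(-6.328125)≈-1.900781
n=3: y≈-1.900781, sp=-2, e=sp−y≈-0.099219; I≈-3.255469, D=e−e_prev≈0.307031; u=1/4·(-0.099219)+2·(-3.255469)+1/4·0.307031≈-6.458984; next y=1/5·(-1.900781)+1/4·(-6.458984)≈-1.994902
n=4: y≈-1.994902, sp=-2, e=sp−y≈-0.005098; I≈-3.260566, D=e−e_prev≈0.094121; u=1/4·(-0.005098)+2·(-3.260566)+1/4·0.094121≈-6.498877; next y=1/5·(-1.994902)+1/4·(-6.498877)≈-2.023700
n=5: y≈-2.023700, sp=-2, e=sp−y≈0.023700; I≈-3.236867, D=e−e_prev≈0.028797; u=1/4·0.023700+2·(-3.236867)+1/4·0.028797≈-6.460609; next y=1/5·(-2.023700)+1/4·(-6.460609)≈-2.019892
n=6: y≈-2.019892, sp=-3, e=sp−y≈-0.980108; I≈-4.216974, D=e−e_prev≈-1.003807; u=1/4·(-0.980108)+2·(-4.216974)+1/4·(-1.003807)≈-8.929928; next y=1/5·(-2.019892)+1/4·(-8.929928)≈-2.636460
n=7: y≈-2.636460, sp=-3, e=sp−y≈-0.363540; I≈-4.580514, D=e−e_prev≈0.616568; u=1/4·(-0.363540)+2·(-4.580514)+1/4·0.616568≈-9.097771; next y=1/5·(-2.636460)+1/4·(-9.097771)≈-2.801735
n=8: y≈-2.801735, sp=-3, e=sp−y≈-0.198265; I≈-4.778779, D=e−e_prev≈0.165274; u=1/4·(-0.198265)+2·(-4.778779)+1/4·0.165274≈-9.565806; next y=1/5·(-2.801735)+1/4·(-9.565806)≈-2.951799
n=9: y≈-2.951799, sp=-3, e=sp−y≈-0.048201; I≈-4.826981, D=e−e_prev≈0.150064; u=1/4·(-0.048201)+2·(-4.826981)+1/4·0.150064≈-9.628496; next y=1/5·(-2.951799)+1/4·(-9.628496)≈-2.997484
n=10: y≈-2.997484, sp=-3, e=sp−y≈-0.002516; I≈-4.829497, D=e−e_prev≈0.045685; u=1/4·(-0.002516)+2·(-4.829497)+1/4·0.045685≈-9.648202; next y=1/5·(-2.997484)+1/4·(-9.648202)≈-3.011547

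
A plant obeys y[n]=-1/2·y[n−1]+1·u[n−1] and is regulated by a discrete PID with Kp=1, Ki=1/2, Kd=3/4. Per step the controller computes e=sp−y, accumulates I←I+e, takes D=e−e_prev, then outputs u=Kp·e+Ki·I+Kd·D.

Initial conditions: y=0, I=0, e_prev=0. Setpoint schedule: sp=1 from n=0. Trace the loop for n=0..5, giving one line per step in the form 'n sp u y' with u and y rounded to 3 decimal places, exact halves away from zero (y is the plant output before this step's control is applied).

(exact arithmetic carried between steps; '≈' marks a value shown rounded to 6 d.p. or computed from one; I and e_prev carry over from the previous line; the table rounds u and y to 3 d.p., halves away from zero)
n=0: y=0, sp=1, e=sp−y=1; I=1, D=e−e_prev=1; u=1·1+1/2·1+3/4·1=2.25; next y=-1/2·0+1·2.25=2.25
n=1: y=2.25, sp=1, e=sp−y=-1.25; I=-0.25, D=e−e_prev=-2.25; u=1·(-1.25)+1/2·(-0.25)+3/4·(-2.25)=-3.0625; next y=-1/2·2.25+1·(-3.0625)=-4.1875
n=2: y=-4.1875, sp=1, e=sp−y=5.1875; I=4.9375, D=e−e_prev=6.4375; u=1·5.1875+1/2·4.9375+3/4·6.4375=12.484375; next y=-1/2·(-4.1875)+1·12.484375=14.578125
n=3: y=14.578125, sp=1, e=sp−y=-13.578125; I=-8.640625, D=e−e_prev=-18.765625; u=1·(-13.578125)+1/2·(-8.640625)+3/4·(-18.765625)≈-31.972656; next y=-1/2·14.578125+1·(-31.972656)≈-39.261719
n=4: y≈-39.261719, sp=1, e=sp−y≈40.261719; I≈31.621094, D=e−e_prev≈53.839844; u=1·40.261719+1/2·31.621094+3/4·53.839844≈96.452148; next y=-1/2·(-39.261719)+1·96.452148≈116.083008
n=5: y≈116.083008, sp=1, e=sp−y≈-115.083008; I≈-83.461914, D=e−e_prev≈-155.344727; u=1·(-115.083008)+1/2·(-83.461914)+3/4·(-155.344727)≈-273.322510; next y=-1/2·116.083008+1·(-273.322510)≈-331.364014

0 1 2.250 0.000
1 1 -3.063 2.250
2 1 12.484 -4.188
3 1 -31.973 14.578
4 1 96.452 -39.262
5 1 -273.323 116.083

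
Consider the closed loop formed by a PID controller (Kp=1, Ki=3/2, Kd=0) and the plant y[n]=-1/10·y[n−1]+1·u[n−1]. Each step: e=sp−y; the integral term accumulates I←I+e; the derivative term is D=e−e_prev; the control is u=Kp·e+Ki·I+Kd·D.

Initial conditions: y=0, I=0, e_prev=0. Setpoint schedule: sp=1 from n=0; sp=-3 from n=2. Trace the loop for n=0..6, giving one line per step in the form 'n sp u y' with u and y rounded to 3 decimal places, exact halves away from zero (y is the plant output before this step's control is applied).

(exact arithmetic carried between steps; '≈' marks a value shown rounded to 6 d.p. or computed from one; I and e_prev carry over from the previous line; the table rounds u and y to 3 d.p., halves away from zero)
n=0: y=0, sp=1, e=sp−y=1; I=1, D=e−e_prev=1; u=1·1+3/2·1+0·1=2.5; next y=-1/10·0+1·2.5=2.5
n=1: y=2.5, sp=1, e=sp−y=-1.5; I=-0.5, D=e−e_prev=-2.5; u=1·(-1.5)+3/2·(-0.5)+0·(-2.5)=-2.25; next y=-1/10·2.5+1·(-2.25)=-2.5
n=2: y=-2.5, sp=-3, e=sp−y=-0.5; I=-1, D=e−e_prev=1; u=1·(-0.5)+3/2·(-1)+0·1=-2; next y=-1/10·(-2.5)+1·(-2)=-1.75
n=3: y=-1.75, sp=-3, e=sp−y=-1.25; I=-2.25, D=e−e_prev=-0.75; u=1·(-1.25)+3/2·(-2.25)+0·(-0.75)=-4.625; next y=-1/10·(-1.75)+1·(-4.625)=-4.45
n=4: y=-4.45, sp=-3, e=sp−y=1.45; I=-0.8, D=e−e_prev=2.7; u=1·1.45+3/2·(-0.8)+0·2.7=0.25; next y=-1/10·(-4.45)+1·0.25=0.695
n=5: y=0.695, sp=-3, e=sp−y=-3.695; I=-4.495, D=e−e_prev=-5.145; u=1·(-3.695)+3/2·(-4.495)+0·(-5.145)=-10.4375; next y=-1/10·0.695+1·(-10.4375)=-10.507
n=6: y=-10.507, sp=-3, e=sp−y=7.507; I=3.012, D=e−e_prev=11.202; u=1·7.507+3/2·3.012+0·11.202=12.025; next y=-1/10·(-10.507)+1·12.025=13.0757

0 1 2.500 0.000
1 1 -2.250 2.500
2 -3 -2.000 -2.500
3 -3 -4.625 -1.750
4 -3 0.250 -4.450
5 -3 -10.438 0.695
6 -3 12.025 -10.507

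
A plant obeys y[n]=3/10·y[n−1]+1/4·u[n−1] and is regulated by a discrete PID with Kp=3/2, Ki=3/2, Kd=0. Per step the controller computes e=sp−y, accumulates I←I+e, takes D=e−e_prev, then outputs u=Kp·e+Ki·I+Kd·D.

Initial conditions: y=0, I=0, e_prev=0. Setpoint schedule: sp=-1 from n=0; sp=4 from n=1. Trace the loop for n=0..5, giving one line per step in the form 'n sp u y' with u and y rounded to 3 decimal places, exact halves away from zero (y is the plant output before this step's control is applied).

0 -1 -3.000 0.000
1 4 12.750 -0.750
2 4 8.738 2.963
3 4 9.962 3.073
4 4 10.334 3.412
5 4 10.631 3.607

(exact arithmetic carried between steps; '≈' marks a value shown rounded to 6 d.p. or computed from one; I and e_prev carry over from the previous line; the table rounds u and y to 3 d.p., halves away from zero)
n=0: y=0, sp=-1, e=sp−y=-1; I=-1, D=e−e_prev=-1; u=3/2·(-1)+3/2·(-1)+0·(-1)=-3; next y=3/10·0+1/4·(-3)=-0.75
n=1: y=-0.75, sp=4, e=sp−y=4.75; I=3.75, D=e−e_prev=5.75; u=3/2·4.75+3/2·3.75+0·5.75=12.75; next y=3/10·(-0.75)+1/4·12.75=2.9625
n=2: y=2.9625, sp=4, e=sp−y=1.0375; I=4.7875, D=e−e_prev=-3.7125; u=3/2·1.0375+3/2·4.7875+0·(-3.7125)=8.7375; next y=3/10·2.9625+1/4·8.7375=3.073125
n=3: y=3.073125, sp=4, e=sp−y=0.926875; I=5.714375, D=e−e_prev=-0.110625; u=3/2·0.926875+3/2·5.714375+0·(-0.110625)=9.961875; next y=3/10·3.073125+1/4·9.961875≈3.412406
n=4: y≈3.412406, sp=4, e=sp−y≈0.587594; I≈6.301969, D=e−e_prev≈-0.339281; u=3/2·0.587594+3/2·6.301969+0·(-0.339281)≈10.334344; next y=3/10·3.412406+1/4·10.334344≈3.607308
n=5: y≈3.607308, sp=4, e=sp−y≈0.392692; I≈6.694661, D=e−e_prev≈-0.194902; u=3/2·0.392692+3/2·6.694661+0·(-0.194902)≈10.631030; next y=3/10·3.607308+1/4·10.631030≈3.739950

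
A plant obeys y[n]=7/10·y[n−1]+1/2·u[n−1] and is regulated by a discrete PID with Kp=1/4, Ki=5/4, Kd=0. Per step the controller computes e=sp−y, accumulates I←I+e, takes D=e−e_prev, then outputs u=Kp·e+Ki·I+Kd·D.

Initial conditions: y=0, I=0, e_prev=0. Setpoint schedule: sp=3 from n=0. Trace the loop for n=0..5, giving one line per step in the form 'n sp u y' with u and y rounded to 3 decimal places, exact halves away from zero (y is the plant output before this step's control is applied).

0 3 4.500 0.000
1 3 4.875 2.250
2 3 3.169 4.013
3 3 1.332 4.393
4 3 0.569 3.741
5 3 0.899 2.903

(exact arithmetic carried between steps; '≈' marks a value shown rounded to 6 d.p. or computed from one; I and e_prev carry over from the previous line; the table rounds u and y to 3 d.p., halves away from zero)
n=0: y=0, sp=3, e=sp−y=3; I=3, D=e−e_prev=3; u=1/4·3+5/4·3+0·3=4.5; next y=7/10·0+1/2·4.5=2.25
n=1: y=2.25, sp=3, e=sp−y=0.75; I=3.75, D=e−e_prev=-2.25; u=1/4·0.75+5/4·3.75+0·(-2.25)=4.875; next y=7/10·2.25+1/2·4.875=4.0125
n=2: y=4.0125, sp=3, e=sp−y=-1.0125; I=2.7375, D=e−e_prev=-1.7625; u=1/4·(-1.0125)+5/4·2.7375+0·(-1.7625)=3.16875; next y=7/10·4.0125+1/2·3.16875=4.393125
n=3: y=4.393125, sp=3, e=sp−y=-1.393125; I=1.344375, D=e−e_prev=-0.380625; u=1/4·(-1.393125)+5/4·1.344375+0·(-0.380625)≈1.332188; next y=7/10·4.393125+1/2·1.332188≈3.741281
n=4: y≈3.741281, sp=3, e=sp−y≈-0.741281; I≈0.603094, D=e−e_prev≈0.651844; u=1/4·(-0.741281)+5/4·0.603094+0·0.651844≈0.568547; next y=7/10·3.741281+1/2·0.568547≈2.903170
n=5: y≈2.903170, sp=3, e=sp−y≈0.096830; I≈0.699923, D=e−e_prev≈0.838111; u=1/4·0.096830+5/4·0.699923+0·0.838111≈0.899112; next y=7/10·2.903170+1/2·0.899112≈2.481775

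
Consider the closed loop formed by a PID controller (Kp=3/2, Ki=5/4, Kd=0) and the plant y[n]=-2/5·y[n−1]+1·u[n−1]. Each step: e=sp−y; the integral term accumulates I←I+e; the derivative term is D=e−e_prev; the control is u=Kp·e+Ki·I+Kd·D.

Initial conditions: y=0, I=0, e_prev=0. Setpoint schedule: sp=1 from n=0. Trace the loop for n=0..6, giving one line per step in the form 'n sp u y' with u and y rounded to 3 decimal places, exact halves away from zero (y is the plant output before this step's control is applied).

0 1 2.750 0.000
1 1 -3.563 2.750
2 1 14.634 -4.663
3 1 -36.483 16.499
4 1 107.993 -43.082
5 1 -299.752 125.226
6 1 851.404 -349.842

(exact arithmetic carried between steps; '≈' marks a value shown rounded to 6 d.p. or computed from one; I and e_prev carry over from the previous line; the table rounds u and y to 3 d.p., halves away from zero)
n=0: y=0, sp=1, e=sp−y=1; I=1, D=e−e_prev=1; u=3/2·1+5/4·1+0·1=2.75; next y=-2/5·0+1·2.75=2.75
n=1: y=2.75, sp=1, e=sp−y=-1.75; I=-0.75, D=e−e_prev=-2.75; u=3/2·(-1.75)+5/4·(-0.75)+0·(-2.75)=-3.5625; next y=-2/5·2.75+1·(-3.5625)=-4.6625
n=2: y=-4.6625, sp=1, e=sp−y=5.6625; I=4.9125, D=e−e_prev=7.4125; u=3/2·5.6625+5/4·4.9125+0·7.4125=14.634375; next y=-2/5·(-4.6625)+1·14.634375=16.499375
n=3: y=16.499375, sp=1, e=sp−y=-15.499375; I=-10.586875, D=e−e_prev=-21.161875; u=3/2·(-15.499375)+5/4·(-10.586875)+0·(-21.161875)≈-36.482656; next y=-2/5·16.499375+1·(-36.482656)≈-43.082406
n=4: y≈-43.082406, sp=1, e=sp−y≈44.082406; I≈33.495531, D=e−e_prev≈59.581781; u=3/2·44.082406+5/4·33.495531+0·59.581781≈107.993023; next y=-2/5·(-43.082406)+1·107.993023≈125.225986
n=5: y≈125.225986, sp=1, e=sp−y≈-124.225986; I≈-90.730455, D=e−e_prev≈-168.308392; u=3/2·(-124.225986)+5/4·(-90.730455)+0·(-168.308392)≈-299.752047; next y=-2/5·125.225986+1·(-299.752047)≈-349.842442
n=6: y≈-349.842442, sp=1, e=sp−y≈350.842442; I≈260.111987, D=e−e_prev≈475.068428; u=3/2·350.842442+5/4·260.111987+0·475.068428≈851.403646; next y=-2/5·(-349.842442)+1·851.403646≈991.340623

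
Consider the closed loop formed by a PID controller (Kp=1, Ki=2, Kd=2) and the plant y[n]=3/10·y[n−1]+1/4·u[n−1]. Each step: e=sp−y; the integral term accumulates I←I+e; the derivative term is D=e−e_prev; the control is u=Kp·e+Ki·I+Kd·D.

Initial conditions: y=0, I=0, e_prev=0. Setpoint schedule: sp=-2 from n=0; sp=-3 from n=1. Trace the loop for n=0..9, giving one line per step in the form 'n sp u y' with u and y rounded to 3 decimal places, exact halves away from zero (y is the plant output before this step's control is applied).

0 -2 -10.000 0.000
1 -3 -2.500 -2.500
2 -3 -12.125 -1.375
3 -3 -2.781 -3.444
4 -3 -14.608 -1.728
5 -3 -1.510 -4.170
6 -3 -16.762 -1.629
7 -3 0.831 -4.679
8 -3 -19.328 -1.196
9 -3 4.004 -5.191

(exact arithmetic carried between steps; '≈' marks a value shown rounded to 6 d.p. or computed from one; I and e_prev carry over from the previous line; the table rounds u and y to 3 d.p., halves away from zero)
n=0: y=0, sp=-2, e=sp−y=-2; I=-2, D=e−e_prev=-2; u=1·(-2)+2·(-2)+2·(-2)=-10; next y=3/10·0+1/4·(-10)=-2.5
n=1: y=-2.5, sp=-3, e=sp−y=-0.5; I=-2.5, D=e−e_prev=1.5; u=1·(-0.5)+2·(-2.5)+2·1.5=-2.5; next y=3/10·(-2.5)+1/4·(-2.5)=-1.375
n=2: y=-1.375, sp=-3, e=sp−y=-1.625; I=-4.125, D=e−e_prev=-1.125; u=1·(-1.625)+2·(-4.125)+2·(-1.125)=-12.125; next y=3/10·(-1.375)+1/4·(-12.125)=-3.44375
n=3: y=-3.44375, sp=-3, e=sp−y=0.44375; I=-3.68125, D=e−e_prev=2.06875; u=1·0.44375+2·(-3.68125)+2·2.06875=-2.78125; next y=3/10·(-3.44375)+1/4·(-2.78125)≈-1.728438
n=4: y≈-1.728438, sp=-3, e=sp−y≈-1.271563; I≈-4.952813, D=e−e_prev≈-1.715313; u=1·(-1.271563)+2·(-4.952813)+2·(-1.715313)≈-14.607813; next y=3/10·(-1.728438)+1/4·(-14.607813)≈-4.170484
n=5: y≈-4.170484, sp=-3, e=sp−y≈1.170484; I≈-3.782328, D=e−e_prev≈2.442047; u=1·1.170484+2·(-3.782328)+2·2.442047≈-1.510078; next y=3/10·(-4.170484)+1/4·(-1.510078)≈-1.628665
n=6: y≈-1.628665, sp=-3, e=sp−y≈-1.371335; I≈-5.153663, D=e−e_prev≈-2.541820; u=1·(-1.371335)+2·(-5.153663)+2·(-2.541820)≈-16.762301; next y=3/10·(-1.628665)+1/4·(-16.762301)≈-4.679175
n=7: y≈-4.679175, sp=-3, e=sp−y≈1.679175; I≈-3.474489, D=e−e_prev≈3.050510; u=1·1.679175+2·(-3.474489)+2·3.050510≈0.831217; next y=3/10·(-4.679175)+1/4·0.831217≈-1.195948
n=8: y≈-1.195948, sp=-3, e=sp−y≈-1.804052; I≈-5.278540, D=e−e_prev≈-3.483227; u=1·(-1.804052)+2·(-5.278540)+2·(-3.483227)≈-19.327586; next y=3/10·(-1.195948)+1/4·(-19.327586)≈-5.190681
n=9: y≈-5.190681, sp=-3, e=sp−y≈2.190681; I≈-3.087860, D=e−e_prev≈3.994733; u=1·2.190681+2·(-3.087860)+2·3.994733≈4.004427; next y=3/10·(-5.190681)+1/4·4.004427≈-0.556097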